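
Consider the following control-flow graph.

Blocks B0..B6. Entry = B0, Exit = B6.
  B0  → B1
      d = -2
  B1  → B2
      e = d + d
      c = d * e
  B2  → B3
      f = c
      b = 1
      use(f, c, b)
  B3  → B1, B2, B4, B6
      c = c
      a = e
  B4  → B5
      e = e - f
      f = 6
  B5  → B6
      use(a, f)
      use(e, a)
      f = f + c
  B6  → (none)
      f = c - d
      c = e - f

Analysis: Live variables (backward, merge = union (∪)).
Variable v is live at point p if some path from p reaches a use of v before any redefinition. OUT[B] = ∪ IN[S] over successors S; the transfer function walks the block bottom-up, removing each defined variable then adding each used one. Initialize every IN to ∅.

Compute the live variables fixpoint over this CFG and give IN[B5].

Answer: {a, c, d, e, f}

Derivation:
Converged values:
  B0: | IN={} | OUT={d}
  B1: | IN={d} | OUT={c, d, e}
  B2: | IN={c, d, e} | OUT={c, d, e, f}
  B3: | IN={c, d, e, f} | OUT={a, c, d, e, f}
  B4: | IN={a, c, d, e, f} | OUT={a, c, d, e, f}
  B5: | IN={a, c, d, e, f} | OUT={c, d, e}
  B6: | IN={c, d, e} | OUT={}

Merge at B5: OUT[B5] = IN[B6] = {c, d, e}
Applying B5's transfer function to that OUT value gives IN[B5] (row B5 above).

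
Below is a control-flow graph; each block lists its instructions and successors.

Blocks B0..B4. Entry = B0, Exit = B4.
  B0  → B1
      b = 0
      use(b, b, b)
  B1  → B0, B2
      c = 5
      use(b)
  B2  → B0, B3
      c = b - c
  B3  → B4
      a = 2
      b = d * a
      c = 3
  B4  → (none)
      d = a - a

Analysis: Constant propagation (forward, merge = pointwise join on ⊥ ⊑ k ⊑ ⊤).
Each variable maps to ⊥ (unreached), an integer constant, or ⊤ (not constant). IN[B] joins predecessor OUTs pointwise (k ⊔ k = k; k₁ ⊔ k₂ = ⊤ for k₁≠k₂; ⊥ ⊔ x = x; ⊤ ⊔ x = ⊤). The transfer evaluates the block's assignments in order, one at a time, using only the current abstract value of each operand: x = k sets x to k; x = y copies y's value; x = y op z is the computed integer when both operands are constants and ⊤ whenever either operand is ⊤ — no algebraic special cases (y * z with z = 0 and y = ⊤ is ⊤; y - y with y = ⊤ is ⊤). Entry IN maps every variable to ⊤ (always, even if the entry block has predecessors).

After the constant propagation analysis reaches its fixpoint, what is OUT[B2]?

Answer: {a: ⊤, b: 0, c: -5, d: ⊤, e: ⊤, f: ⊤}

Trace:
Per-block solution:
  B0: | IN=(all ⊤) | OUT={b:0; rest ⊤}
  B1: | IN={b:0; rest ⊤} | OUT={b:0, c:5; rest ⊤}
  B2: | IN={b:0, c:5; rest ⊤} | OUT={b:0, c:-5; rest ⊤}
  B3: | IN={b:0, c:-5; rest ⊤} | OUT={a:2, c:3; rest ⊤}
  B4: | IN={a:2, c:3; rest ⊤} | OUT={a:2, c:3, d:0; rest ⊤}

Merge at B2: IN[B2] = OUT[B1] = {a: ⊤, b: 0, c: 5, d: ⊤, e: ⊤, f: ⊤}
Applying B2's transfer function to that IN value gives OUT[B2] (row B2 above).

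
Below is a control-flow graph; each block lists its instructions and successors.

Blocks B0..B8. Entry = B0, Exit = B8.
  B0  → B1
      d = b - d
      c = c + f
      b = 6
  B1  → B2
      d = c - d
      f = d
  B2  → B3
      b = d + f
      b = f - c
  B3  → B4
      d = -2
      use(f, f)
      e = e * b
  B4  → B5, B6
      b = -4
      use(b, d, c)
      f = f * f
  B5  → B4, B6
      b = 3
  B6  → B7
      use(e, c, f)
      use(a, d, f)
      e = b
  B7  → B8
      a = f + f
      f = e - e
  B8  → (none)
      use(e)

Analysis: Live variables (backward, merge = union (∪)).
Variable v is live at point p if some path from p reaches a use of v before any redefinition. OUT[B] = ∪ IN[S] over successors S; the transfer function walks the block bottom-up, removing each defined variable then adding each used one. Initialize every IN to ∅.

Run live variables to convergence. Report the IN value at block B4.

Answer: {a, c, d, e, f}

Trace:
Per-block solution:
  B0: | IN={a, b, c, d, e, f} | OUT={a, c, d, e}
  B1: | IN={a, c, d, e} | OUT={a, c, d, e, f}
  B2: | IN={a, c, d, e, f} | OUT={a, b, c, e, f}
  B3: | IN={a, b, c, e, f} | OUT={a, c, d, e, f}
  B4: | IN={a, c, d, e, f} | OUT={a, b, c, d, e, f}
  B5: | IN={a, c, d, e, f} | OUT={a, b, c, d, e, f}
  B6: | IN={a, b, c, d, e, f} | OUT={e, f}
  B7: | IN={e, f} | OUT={e}
  B8: | IN={e} | OUT={}

Merge at B4: OUT[B4] = IN[B5] ⊔ IN[B6] = {a, b, c, d, e, f}
Applying B4's transfer function to that OUT value gives IN[B4] (row B4 above).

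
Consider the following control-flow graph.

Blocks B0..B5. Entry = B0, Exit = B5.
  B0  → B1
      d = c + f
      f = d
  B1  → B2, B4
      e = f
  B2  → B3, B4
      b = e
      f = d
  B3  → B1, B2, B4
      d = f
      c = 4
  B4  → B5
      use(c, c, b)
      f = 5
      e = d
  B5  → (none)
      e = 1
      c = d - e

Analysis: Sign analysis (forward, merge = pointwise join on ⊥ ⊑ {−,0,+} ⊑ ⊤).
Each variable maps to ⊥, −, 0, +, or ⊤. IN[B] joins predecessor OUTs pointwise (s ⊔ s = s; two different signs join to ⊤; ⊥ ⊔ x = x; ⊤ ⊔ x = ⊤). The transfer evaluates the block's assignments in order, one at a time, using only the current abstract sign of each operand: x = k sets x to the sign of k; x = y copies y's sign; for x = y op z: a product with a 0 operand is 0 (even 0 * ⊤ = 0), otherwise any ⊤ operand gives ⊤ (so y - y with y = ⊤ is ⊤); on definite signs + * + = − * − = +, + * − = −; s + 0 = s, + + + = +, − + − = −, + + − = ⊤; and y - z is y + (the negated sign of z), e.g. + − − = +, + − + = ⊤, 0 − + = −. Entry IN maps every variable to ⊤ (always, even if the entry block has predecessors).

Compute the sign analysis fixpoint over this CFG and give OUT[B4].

Converged values:
  B0:  IN=(all ⊤)  OUT=(all ⊤)
  B1:  IN=(all ⊤)  OUT=(all ⊤)
  B2:  IN=(all ⊤)  OUT=(all ⊤)
  B3:  IN=(all ⊤)  OUT={c:+; rest ⊤}
  B4:  IN=(all ⊤)  OUT={f:+; rest ⊤}
  B5:  IN={f:+; rest ⊤}  OUT={e:+, f:+; rest ⊤}

Merge at B4: IN[B4] = OUT[B1] ⊔ OUT[B2] ⊔ OUT[B3] = {a: ⊤, b: ⊤, c: ⊤, d: ⊤, e: ⊤, f: ⊤}
Applying B4's transfer function to that IN value gives OUT[B4] (row B4 above).

Answer: {a: ⊤, b: ⊤, c: ⊤, d: ⊤, e: ⊤, f: +}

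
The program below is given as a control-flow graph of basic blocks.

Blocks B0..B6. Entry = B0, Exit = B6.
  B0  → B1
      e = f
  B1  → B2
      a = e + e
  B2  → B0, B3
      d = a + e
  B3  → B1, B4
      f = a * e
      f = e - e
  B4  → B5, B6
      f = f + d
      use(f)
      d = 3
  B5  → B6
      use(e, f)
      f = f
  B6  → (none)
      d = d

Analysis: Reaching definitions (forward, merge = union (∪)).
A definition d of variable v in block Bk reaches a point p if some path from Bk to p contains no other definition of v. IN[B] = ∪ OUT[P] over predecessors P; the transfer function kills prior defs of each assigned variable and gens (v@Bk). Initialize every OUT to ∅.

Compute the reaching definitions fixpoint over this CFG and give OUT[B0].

Answer: {a@B1, d@B2, e@B0, f@B3}

Trace:
Per-block solution:
  B0: | IN={a@B1, d@B2, e@B0, f@B3} | OUT={a@B1, d@B2, e@B0, f@B3}
  B1: | IN={a@B1, d@B2, e@B0, f@B3} | OUT={a@B1, d@B2, e@B0, f@B3}
  B2: | IN={a@B1, d@B2, e@B0, f@B3} | OUT={a@B1, d@B2, e@B0, f@B3}
  B3: | IN={a@B1, d@B2, e@B0, f@B3} | OUT={a@B1, d@B2, e@B0, f@B3}
  B4: | IN={a@B1, d@B2, e@B0, f@B3} | OUT={a@B1, d@B4, e@B0, f@B4}
  B5: | IN={a@B1, d@B4, e@B0, f@B4} | OUT={a@B1, d@B4, e@B0, f@B5}
  B6: | IN={a@B1, d@B4, e@B0, f@B4, f@B5} | OUT={a@B1, d@B6, e@B0, f@B4, f@B5}

Merge at B0 (entry node, so the boundary value {} is joined with the incoming edge(s)): IN[B0] = {} ⊔ OUT[B2] = {a@B1, d@B2, e@B0, f@B3}
Applying B0's transfer function to that IN value gives OUT[B0] (row B0 above).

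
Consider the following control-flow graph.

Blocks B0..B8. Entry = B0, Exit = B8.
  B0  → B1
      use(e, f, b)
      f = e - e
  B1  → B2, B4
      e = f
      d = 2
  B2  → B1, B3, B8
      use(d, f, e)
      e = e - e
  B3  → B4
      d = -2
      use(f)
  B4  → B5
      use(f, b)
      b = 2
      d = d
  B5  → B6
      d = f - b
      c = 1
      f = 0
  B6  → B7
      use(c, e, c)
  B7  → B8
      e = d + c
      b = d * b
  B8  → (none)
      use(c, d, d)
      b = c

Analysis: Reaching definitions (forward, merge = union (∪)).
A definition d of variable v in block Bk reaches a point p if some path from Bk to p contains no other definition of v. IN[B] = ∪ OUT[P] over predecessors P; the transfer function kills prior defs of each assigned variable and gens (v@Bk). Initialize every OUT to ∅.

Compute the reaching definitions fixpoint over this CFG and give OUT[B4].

Answer: {b@B4, d@B4, e@B1, e@B2, f@B0}

Trace:
Converged values:
  B0:   IN={}   OUT={f@B0}
  B1:   IN={d@B1, e@B2, f@B0}   OUT={d@B1, e@B1, f@B0}
  B2:   IN={d@B1, e@B1, f@B0}   OUT={d@B1, e@B2, f@B0}
  B3:   IN={d@B1, e@B2, f@B0}   OUT={d@B3, e@B2, f@B0}
  B4:   IN={d@B1, d@B3, e@B1, e@B2, f@B0}   OUT={b@B4, d@B4, e@B1, e@B2, f@B0}
  B5:   IN={b@B4, d@B4, e@B1, e@B2, f@B0}   OUT={b@B4, c@B5, d@B5, e@B1, e@B2, f@B5}
  B6:   IN={b@B4, c@B5, d@B5, e@B1, e@B2, f@B5}   OUT={b@B4, c@B5, d@B5, e@B1, e@B2, f@B5}
  B7:   IN={b@B4, c@B5, d@B5, e@B1, e@B2, f@B5}   OUT={b@B7, c@B5, d@B5, e@B7, f@B5}
  B8:   IN={b@B7, c@B5, d@B1, d@B5, e@B2, e@B7, f@B0, f@B5}   OUT={b@B8, c@B5, d@B1, d@B5, e@B2, e@B7, f@B0, f@B5}

Merge at B4: IN[B4] = OUT[B1] ⊔ OUT[B3] = {d@B1, d@B3, e@B1, e@B2, f@B0}
Applying B4's transfer function to that IN value gives OUT[B4] (row B4 above).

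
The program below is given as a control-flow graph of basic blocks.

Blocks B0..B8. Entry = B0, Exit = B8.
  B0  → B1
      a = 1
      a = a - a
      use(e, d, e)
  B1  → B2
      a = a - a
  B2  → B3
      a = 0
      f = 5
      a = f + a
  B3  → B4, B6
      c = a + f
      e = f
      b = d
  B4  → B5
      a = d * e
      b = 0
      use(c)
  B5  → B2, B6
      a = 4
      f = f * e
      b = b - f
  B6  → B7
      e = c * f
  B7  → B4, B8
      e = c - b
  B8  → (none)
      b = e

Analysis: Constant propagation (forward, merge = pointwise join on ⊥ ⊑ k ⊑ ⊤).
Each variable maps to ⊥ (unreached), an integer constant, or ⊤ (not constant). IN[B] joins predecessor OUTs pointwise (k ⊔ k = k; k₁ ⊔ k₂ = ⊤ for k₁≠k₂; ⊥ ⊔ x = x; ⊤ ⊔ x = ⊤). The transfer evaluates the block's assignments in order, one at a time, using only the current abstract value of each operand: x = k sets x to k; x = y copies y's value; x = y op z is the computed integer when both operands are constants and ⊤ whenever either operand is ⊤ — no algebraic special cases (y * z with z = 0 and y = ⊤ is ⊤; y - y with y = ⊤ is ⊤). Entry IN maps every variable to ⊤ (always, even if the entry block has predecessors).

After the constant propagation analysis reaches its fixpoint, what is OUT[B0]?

Answer: {a: 0, b: ⊤, c: ⊤, d: ⊤, e: ⊤, f: ⊤}

Trace:
Per-block solution:
  B0:   IN=(all ⊤)   OUT={a:0; rest ⊤}
  B1:   IN={a:0; rest ⊤}   OUT={a:0; rest ⊤}
  B2:   IN=(all ⊤)   OUT={a:5, f:5; rest ⊤}
  B3:   IN={a:5, f:5; rest ⊤}   OUT={a:5, c:10, e:5, f:5; rest ⊤}
  B4:   IN={c:10; rest ⊤}   OUT={b:0, c:10; rest ⊤}
  B5:   IN={b:0, c:10; rest ⊤}   OUT={a:4, c:10; rest ⊤}
  B6:   IN={c:10; rest ⊤}   OUT={c:10; rest ⊤}
  B7:   IN={c:10; rest ⊤}   OUT={c:10; rest ⊤}
  B8:   IN={c:10; rest ⊤}   OUT={c:10; rest ⊤}

B0 is the boundary node: IN[B0] = {a: ⊤, b: ⊤, c: ⊤, d: ⊤, e: ⊤, f: ⊤}
Applying B0's transfer function to that IN value gives OUT[B0] (row B0 above).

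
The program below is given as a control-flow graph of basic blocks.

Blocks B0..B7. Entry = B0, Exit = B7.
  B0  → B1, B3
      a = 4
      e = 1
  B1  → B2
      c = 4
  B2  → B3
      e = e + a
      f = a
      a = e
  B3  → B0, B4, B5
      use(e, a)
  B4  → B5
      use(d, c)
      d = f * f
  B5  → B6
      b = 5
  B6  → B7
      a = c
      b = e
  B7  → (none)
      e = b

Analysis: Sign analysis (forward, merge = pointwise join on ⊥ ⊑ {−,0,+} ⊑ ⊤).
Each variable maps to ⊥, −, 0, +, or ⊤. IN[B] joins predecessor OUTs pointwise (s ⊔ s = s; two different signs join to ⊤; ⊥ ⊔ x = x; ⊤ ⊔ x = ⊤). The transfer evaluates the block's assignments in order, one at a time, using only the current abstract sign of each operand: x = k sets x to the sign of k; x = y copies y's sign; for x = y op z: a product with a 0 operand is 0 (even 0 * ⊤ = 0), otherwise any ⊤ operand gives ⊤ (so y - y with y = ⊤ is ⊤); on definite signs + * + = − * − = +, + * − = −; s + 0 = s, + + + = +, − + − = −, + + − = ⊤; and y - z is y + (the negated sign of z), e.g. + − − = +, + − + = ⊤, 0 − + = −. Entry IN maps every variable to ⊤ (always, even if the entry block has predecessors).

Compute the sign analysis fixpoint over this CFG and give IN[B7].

Per-block solution:
  B0:  IN=(all ⊤)  OUT={a:+, e:+; rest ⊤}
  B1:  IN={a:+, e:+; rest ⊤}  OUT={a:+, c:+, e:+; rest ⊤}
  B2:  IN={a:+, c:+, e:+; rest ⊤}  OUT={a:+, c:+, e:+, f:+; rest ⊤}
  B3:  IN={a:+, e:+; rest ⊤}  OUT={a:+, e:+; rest ⊤}
  B4:  IN={a:+, e:+; rest ⊤}  OUT={a:+, e:+; rest ⊤}
  B5:  IN={a:+, e:+; rest ⊤}  OUT={a:+, b:+, e:+; rest ⊤}
  B6:  IN={a:+, b:+, e:+; rest ⊤}  OUT={b:+, e:+; rest ⊤}
  B7:  IN={b:+, e:+; rest ⊤}  OUT={b:+, e:+; rest ⊤}

Merge at B7: IN[B7] = OUT[B6] = {a: ⊤, b: +, c: ⊤, d: ⊤, e: +, f: ⊤}

Answer: {a: ⊤, b: +, c: ⊤, d: ⊤, e: +, f: ⊤}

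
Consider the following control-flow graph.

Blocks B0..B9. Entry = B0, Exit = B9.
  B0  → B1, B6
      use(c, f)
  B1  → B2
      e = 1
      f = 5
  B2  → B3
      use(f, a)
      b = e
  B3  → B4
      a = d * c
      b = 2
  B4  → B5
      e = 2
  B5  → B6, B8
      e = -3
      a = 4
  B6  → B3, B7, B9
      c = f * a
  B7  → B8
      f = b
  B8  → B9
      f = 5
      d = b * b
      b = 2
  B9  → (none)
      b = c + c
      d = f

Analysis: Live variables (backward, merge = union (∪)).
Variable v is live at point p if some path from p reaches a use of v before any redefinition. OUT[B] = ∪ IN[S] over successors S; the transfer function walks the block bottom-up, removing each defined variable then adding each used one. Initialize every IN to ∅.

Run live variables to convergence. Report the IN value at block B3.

Answer: {c, d, f}

Trace:
Converged values:
  B0: | IN={a, b, c, d, f} | OUT={a, b, c, d, f}
  B1: | IN={a, c, d} | OUT={a, c, d, e, f}
  B2: | IN={a, c, d, e, f} | OUT={c, d, f}
  B3: | IN={c, d, f} | OUT={b, c, d, f}
  B4: | IN={b, c, d, f} | OUT={b, c, d, f}
  B5: | IN={b, c, d, f} | OUT={a, b, c, d, f}
  B6: | IN={a, b, d, f} | OUT={b, c, d, f}
  B7: | IN={b, c} | OUT={b, c}
  B8: | IN={b, c} | OUT={c, f}
  B9: | IN={c, f} | OUT={}

Merge at B3: OUT[B3] = IN[B4] = {b, c, d, f}
Applying B3's transfer function to that OUT value gives IN[B3] (row B3 above).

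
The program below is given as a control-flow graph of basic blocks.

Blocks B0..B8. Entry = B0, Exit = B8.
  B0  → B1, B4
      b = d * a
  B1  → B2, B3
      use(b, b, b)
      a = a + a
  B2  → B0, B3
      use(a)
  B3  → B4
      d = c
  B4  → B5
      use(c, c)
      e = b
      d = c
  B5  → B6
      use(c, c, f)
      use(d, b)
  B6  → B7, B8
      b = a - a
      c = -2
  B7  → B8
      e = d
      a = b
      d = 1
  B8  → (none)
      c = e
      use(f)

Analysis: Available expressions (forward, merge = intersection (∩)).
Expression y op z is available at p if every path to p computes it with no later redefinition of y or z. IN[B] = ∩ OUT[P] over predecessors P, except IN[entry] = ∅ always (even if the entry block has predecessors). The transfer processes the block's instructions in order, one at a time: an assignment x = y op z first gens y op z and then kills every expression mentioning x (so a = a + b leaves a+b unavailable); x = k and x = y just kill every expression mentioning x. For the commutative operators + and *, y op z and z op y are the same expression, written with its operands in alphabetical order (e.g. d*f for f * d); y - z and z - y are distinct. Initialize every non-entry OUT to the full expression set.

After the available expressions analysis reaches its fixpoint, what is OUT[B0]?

Answer: {a*d}

Trace:
Fixpoint table:
  B0: | IN={} | OUT={a*d}
  B1: | IN={a*d} | OUT={}
  B2: | IN={} | OUT={}
  B3: | IN={} | OUT={}
  B4: | IN={} | OUT={}
  B5: | IN={} | OUT={}
  B6: | IN={} | OUT={a-a}
  B7: | IN={a-a} | OUT={}
  B8: | IN={} | OUT={}

Merge at B0 (entry node, so the boundary value {} is joined with the incoming edge(s)): IN[B0] = {} ∩ OUT[B2] = {}
Applying B0's transfer function to that IN value gives OUT[B0] (row B0 above).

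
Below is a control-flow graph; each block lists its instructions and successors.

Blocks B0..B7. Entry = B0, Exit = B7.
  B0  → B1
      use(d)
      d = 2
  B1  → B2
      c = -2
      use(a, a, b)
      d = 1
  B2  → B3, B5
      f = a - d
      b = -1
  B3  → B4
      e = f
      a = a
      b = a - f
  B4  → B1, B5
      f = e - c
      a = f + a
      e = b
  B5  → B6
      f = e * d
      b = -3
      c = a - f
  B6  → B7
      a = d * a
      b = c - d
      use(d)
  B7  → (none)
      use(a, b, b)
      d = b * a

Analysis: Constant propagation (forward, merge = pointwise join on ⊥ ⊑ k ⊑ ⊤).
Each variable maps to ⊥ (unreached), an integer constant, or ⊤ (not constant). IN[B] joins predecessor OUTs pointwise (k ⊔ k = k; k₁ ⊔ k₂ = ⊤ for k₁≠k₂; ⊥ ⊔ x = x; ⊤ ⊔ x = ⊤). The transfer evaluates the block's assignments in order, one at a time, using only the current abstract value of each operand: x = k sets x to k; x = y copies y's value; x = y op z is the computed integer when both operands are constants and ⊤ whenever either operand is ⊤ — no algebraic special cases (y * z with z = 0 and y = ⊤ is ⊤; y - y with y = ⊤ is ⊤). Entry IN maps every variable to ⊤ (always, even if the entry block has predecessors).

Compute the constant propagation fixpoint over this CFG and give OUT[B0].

Answer: {a: ⊤, b: ⊤, c: ⊤, d: 2, e: ⊤, f: ⊤}

Working:
Per-block solution:
  B0:  IN=(all ⊤)  OUT={d:2; rest ⊤}
  B1:  IN=(all ⊤)  OUT={c:-2, d:1; rest ⊤}
  B2:  IN={c:-2, d:1; rest ⊤}  OUT={b:-1, c:-2, d:1; rest ⊤}
  B3:  IN={b:-1, c:-2, d:1; rest ⊤}  OUT={c:-2, d:1; rest ⊤}
  B4:  IN={c:-2, d:1; rest ⊤}  OUT={c:-2, d:1; rest ⊤}
  B5:  IN={c:-2, d:1; rest ⊤}  OUT={b:-3, d:1; rest ⊤}
  B6:  IN={b:-3, d:1; rest ⊤}  OUT={d:1; rest ⊤}
  B7:  IN={d:1; rest ⊤}  OUT=(all ⊤)

B0 is the boundary node: IN[B0] = {a: ⊤, b: ⊤, c: ⊤, d: ⊤, e: ⊤, f: ⊤}
Applying B0's transfer function to that IN value gives OUT[B0] (row B0 above).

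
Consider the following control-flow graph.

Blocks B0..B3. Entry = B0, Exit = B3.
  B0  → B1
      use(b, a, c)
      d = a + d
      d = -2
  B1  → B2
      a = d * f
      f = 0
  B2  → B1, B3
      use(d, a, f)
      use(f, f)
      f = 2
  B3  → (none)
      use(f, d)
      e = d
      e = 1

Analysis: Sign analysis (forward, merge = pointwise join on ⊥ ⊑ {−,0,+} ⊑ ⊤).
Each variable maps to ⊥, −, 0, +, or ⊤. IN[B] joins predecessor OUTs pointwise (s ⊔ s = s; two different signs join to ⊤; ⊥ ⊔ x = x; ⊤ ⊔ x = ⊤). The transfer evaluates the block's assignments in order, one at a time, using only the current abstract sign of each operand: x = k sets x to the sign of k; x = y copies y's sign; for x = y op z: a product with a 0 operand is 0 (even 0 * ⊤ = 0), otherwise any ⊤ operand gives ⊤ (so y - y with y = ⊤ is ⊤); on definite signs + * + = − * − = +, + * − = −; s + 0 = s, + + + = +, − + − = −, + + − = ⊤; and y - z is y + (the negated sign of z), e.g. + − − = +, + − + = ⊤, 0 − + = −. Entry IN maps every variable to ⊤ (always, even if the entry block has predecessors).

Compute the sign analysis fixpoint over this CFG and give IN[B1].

Answer: {a: ⊤, b: ⊤, c: ⊤, d: -, e: ⊤, f: ⊤}

Working:
Converged values:
  B0:   IN=(all ⊤)   OUT={d:-; rest ⊤}
  B1:   IN={d:-; rest ⊤}   OUT={d:-, f:0; rest ⊤}
  B2:   IN={d:-, f:0; rest ⊤}   OUT={d:-, f:+; rest ⊤}
  B3:   IN={d:-, f:+; rest ⊤}   OUT={d:-, e:+, f:+; rest ⊤}

Merge at B1: IN[B1] = OUT[B0] ⊔ OUT[B2] = {a: ⊤, b: ⊤, c: ⊤, d: -, e: ⊤, f: ⊤}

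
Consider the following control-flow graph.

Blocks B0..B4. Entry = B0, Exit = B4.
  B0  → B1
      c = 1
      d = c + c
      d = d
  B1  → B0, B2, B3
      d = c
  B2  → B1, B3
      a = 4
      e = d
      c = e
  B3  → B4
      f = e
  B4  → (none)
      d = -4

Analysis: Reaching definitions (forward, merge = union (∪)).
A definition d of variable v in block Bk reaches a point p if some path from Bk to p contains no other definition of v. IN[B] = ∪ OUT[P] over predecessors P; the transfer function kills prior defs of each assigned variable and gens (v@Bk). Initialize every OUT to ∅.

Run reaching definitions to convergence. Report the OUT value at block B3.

Fixpoint table:
  B0:  IN={a@B2, c@B0, c@B2, d@B1, e@B2}  OUT={a@B2, c@B0, d@B0, e@B2}
  B1:  IN={a@B2, c@B0, c@B2, d@B0, d@B1, e@B2}  OUT={a@B2, c@B0, c@B2, d@B1, e@B2}
  B2:  IN={a@B2, c@B0, c@B2, d@B1, e@B2}  OUT={a@B2, c@B2, d@B1, e@B2}
  B3:  IN={a@B2, c@B0, c@B2, d@B1, e@B2}  OUT={a@B2, c@B0, c@B2, d@B1, e@B2, f@B3}
  B4:  IN={a@B2, c@B0, c@B2, d@B1, e@B2, f@B3}  OUT={a@B2, c@B0, c@B2, d@B4, e@B2, f@B3}

Merge at B3: IN[B3] = OUT[B1] ⊔ OUT[B2] = {a@B2, c@B0, c@B2, d@B1, e@B2}
Applying B3's transfer function to that IN value gives OUT[B3] (row B3 above).

Answer: {a@B2, c@B0, c@B2, d@B1, e@B2, f@B3}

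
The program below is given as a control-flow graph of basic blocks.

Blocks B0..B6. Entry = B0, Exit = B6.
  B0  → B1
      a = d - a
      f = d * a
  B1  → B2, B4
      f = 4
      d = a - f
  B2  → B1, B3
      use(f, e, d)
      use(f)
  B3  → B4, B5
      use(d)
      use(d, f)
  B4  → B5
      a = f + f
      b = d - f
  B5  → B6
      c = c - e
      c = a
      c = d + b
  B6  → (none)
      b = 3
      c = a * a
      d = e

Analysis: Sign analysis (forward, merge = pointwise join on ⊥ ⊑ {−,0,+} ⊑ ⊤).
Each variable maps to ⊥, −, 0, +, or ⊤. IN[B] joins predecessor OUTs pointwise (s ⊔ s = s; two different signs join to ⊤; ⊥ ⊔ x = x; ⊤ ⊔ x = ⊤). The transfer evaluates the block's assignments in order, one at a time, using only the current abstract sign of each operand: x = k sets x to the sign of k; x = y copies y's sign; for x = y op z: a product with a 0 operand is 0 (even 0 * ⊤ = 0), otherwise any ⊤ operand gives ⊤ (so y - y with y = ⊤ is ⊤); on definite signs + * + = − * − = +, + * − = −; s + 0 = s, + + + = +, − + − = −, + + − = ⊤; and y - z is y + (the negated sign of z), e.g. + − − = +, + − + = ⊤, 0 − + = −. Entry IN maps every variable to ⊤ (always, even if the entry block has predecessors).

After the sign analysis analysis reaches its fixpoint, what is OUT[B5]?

Per-block solution:
  B0:  IN=(all ⊤)  OUT=(all ⊤)
  B1:  IN=(all ⊤)  OUT={f:+; rest ⊤}
  B2:  IN={f:+; rest ⊤}  OUT={f:+; rest ⊤}
  B3:  IN={f:+; rest ⊤}  OUT={f:+; rest ⊤}
  B4:  IN={f:+; rest ⊤}  OUT={a:+, f:+; rest ⊤}
  B5:  IN={f:+; rest ⊤}  OUT={f:+; rest ⊤}
  B6:  IN={f:+; rest ⊤}  OUT={b:+, f:+; rest ⊤}

Merge at B5: IN[B5] = OUT[B3] ⊔ OUT[B4] = {a: ⊤, b: ⊤, c: ⊤, d: ⊤, e: ⊤, f: +}
Applying B5's transfer function to that IN value gives OUT[B5] (row B5 above).

Answer: {a: ⊤, b: ⊤, c: ⊤, d: ⊤, e: ⊤, f: +}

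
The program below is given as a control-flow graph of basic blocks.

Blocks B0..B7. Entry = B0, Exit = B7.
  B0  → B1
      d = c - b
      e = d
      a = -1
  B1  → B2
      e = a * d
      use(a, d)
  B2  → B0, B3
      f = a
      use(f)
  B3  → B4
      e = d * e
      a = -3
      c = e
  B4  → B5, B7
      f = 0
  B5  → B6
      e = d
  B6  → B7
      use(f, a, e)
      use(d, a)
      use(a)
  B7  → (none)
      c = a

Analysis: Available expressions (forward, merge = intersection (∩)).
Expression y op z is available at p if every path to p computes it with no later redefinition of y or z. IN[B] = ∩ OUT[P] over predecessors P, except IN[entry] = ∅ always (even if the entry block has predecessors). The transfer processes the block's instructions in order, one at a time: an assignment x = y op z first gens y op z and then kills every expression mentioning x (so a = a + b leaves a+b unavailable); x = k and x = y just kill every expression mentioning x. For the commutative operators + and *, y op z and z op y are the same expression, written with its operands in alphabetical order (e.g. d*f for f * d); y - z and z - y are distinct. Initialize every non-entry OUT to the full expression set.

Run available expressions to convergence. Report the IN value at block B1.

Per-block solution:
  B0:   IN={}   OUT={c-b}
  B1:   IN={c-b}   OUT={a*d, c-b}
  B2:   IN={a*d, c-b}   OUT={a*d, c-b}
  B3:   IN={a*d, c-b}   OUT={}
  B4:   IN={}   OUT={}
  B5:   IN={}   OUT={}
  B6:   IN={}   OUT={}
  B7:   IN={}   OUT={}

Merge at B1: IN[B1] = OUT[B0] = {c-b}

Answer: {c-b}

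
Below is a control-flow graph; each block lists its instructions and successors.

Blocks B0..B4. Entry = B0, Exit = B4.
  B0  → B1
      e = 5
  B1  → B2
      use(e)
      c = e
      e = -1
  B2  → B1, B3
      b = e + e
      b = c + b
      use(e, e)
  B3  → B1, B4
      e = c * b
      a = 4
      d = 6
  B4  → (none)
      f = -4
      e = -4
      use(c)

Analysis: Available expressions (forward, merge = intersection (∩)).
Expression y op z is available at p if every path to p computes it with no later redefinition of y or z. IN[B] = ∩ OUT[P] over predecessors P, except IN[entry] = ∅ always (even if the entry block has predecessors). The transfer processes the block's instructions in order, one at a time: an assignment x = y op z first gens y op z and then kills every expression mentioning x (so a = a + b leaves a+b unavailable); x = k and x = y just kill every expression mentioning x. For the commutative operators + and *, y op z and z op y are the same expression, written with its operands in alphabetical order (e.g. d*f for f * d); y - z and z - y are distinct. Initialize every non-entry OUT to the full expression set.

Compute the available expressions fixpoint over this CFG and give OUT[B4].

Fixpoint table:
  B0: | IN={} | OUT={}
  B1: | IN={} | OUT={}
  B2: | IN={} | OUT={e+e}
  B3: | IN={e+e} | OUT={b*c}
  B4: | IN={b*c} | OUT={b*c}

Merge at B4: IN[B4] = OUT[B3] = {b*c}
Applying B4's transfer function to that IN value gives OUT[B4] (row B4 above).

Answer: {b*c}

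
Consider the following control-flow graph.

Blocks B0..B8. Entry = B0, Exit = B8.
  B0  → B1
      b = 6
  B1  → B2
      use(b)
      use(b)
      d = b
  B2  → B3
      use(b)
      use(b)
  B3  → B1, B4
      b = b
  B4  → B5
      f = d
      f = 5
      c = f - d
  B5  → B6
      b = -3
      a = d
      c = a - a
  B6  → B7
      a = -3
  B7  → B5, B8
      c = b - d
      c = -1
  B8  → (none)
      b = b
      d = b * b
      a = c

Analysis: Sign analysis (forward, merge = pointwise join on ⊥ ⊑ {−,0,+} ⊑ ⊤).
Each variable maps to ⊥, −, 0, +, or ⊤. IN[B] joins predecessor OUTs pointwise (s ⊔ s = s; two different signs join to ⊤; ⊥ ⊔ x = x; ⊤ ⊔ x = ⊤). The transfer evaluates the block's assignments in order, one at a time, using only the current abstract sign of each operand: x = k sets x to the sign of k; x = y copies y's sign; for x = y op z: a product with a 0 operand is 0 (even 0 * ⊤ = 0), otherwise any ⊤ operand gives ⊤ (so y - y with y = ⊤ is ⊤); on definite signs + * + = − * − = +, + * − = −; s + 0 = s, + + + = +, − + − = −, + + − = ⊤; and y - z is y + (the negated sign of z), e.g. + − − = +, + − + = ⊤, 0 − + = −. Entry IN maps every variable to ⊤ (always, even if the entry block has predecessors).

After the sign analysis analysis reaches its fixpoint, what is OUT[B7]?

Converged values:
  B0:   IN=(all ⊤)   OUT={b:+; rest ⊤}
  B1:   IN={b:+; rest ⊤}   OUT={b:+, d:+; rest ⊤}
  B2:   IN={b:+, d:+; rest ⊤}   OUT={b:+, d:+; rest ⊤}
  B3:   IN={b:+, d:+; rest ⊤}   OUT={b:+, d:+; rest ⊤}
  B4:   IN={b:+, d:+; rest ⊤}   OUT={b:+, d:+, f:+; rest ⊤}
  B5:   IN={d:+, f:+; rest ⊤}   OUT={a:+, b:-, d:+, f:+; rest ⊤}
  B6:   IN={a:+, b:-, d:+, f:+; rest ⊤}   OUT={a:-, b:-, d:+, f:+; rest ⊤}
  B7:   IN={a:-, b:-, d:+, f:+; rest ⊤}   OUT={a:-, b:-, c:-, d:+, f:+; rest ⊤}
  B8:   IN={a:-, b:-, c:-, d:+, f:+; rest ⊤}   OUT={a:-, b:-, c:-, d:+, f:+; rest ⊤}

Merge at B7: IN[B7] = OUT[B6] = {a: -, b: -, c: ⊤, d: +, e: ⊤, f: +}
Applying B7's transfer function to that IN value gives OUT[B7] (row B7 above).

Answer: {a: -, b: -, c: -, d: +, e: ⊤, f: +}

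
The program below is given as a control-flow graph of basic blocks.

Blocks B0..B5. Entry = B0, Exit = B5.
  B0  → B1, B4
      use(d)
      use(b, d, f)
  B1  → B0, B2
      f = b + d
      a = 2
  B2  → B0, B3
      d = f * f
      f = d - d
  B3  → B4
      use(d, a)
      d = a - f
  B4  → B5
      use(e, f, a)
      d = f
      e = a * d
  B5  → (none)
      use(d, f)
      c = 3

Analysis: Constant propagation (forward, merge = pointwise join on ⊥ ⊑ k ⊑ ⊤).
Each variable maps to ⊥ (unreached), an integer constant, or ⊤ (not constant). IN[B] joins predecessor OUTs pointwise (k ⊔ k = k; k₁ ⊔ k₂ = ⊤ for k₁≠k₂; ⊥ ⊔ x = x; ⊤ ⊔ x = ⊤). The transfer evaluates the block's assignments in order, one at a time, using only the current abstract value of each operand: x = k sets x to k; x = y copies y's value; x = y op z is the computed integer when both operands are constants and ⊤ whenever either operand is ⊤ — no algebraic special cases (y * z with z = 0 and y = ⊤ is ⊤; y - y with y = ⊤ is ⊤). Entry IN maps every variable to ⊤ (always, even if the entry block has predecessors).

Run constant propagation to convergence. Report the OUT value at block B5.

Answer: {a: ⊤, b: ⊤, c: 3, d: ⊤, e: ⊤, f: ⊤}

Working:
Per-block solution:
  B0:   IN=(all ⊤)   OUT=(all ⊤)
  B1:   IN=(all ⊤)   OUT={a:2; rest ⊤}
  B2:   IN={a:2; rest ⊤}   OUT={a:2; rest ⊤}
  B3:   IN={a:2; rest ⊤}   OUT={a:2; rest ⊤}
  B4:   IN=(all ⊤)   OUT=(all ⊤)
  B5:   IN=(all ⊤)   OUT={c:3; rest ⊤}

Merge at B5: IN[B5] = OUT[B4] = {a: ⊤, b: ⊤, c: ⊤, d: ⊤, e: ⊤, f: ⊤}
Applying B5's transfer function to that IN value gives OUT[B5] (row B5 above).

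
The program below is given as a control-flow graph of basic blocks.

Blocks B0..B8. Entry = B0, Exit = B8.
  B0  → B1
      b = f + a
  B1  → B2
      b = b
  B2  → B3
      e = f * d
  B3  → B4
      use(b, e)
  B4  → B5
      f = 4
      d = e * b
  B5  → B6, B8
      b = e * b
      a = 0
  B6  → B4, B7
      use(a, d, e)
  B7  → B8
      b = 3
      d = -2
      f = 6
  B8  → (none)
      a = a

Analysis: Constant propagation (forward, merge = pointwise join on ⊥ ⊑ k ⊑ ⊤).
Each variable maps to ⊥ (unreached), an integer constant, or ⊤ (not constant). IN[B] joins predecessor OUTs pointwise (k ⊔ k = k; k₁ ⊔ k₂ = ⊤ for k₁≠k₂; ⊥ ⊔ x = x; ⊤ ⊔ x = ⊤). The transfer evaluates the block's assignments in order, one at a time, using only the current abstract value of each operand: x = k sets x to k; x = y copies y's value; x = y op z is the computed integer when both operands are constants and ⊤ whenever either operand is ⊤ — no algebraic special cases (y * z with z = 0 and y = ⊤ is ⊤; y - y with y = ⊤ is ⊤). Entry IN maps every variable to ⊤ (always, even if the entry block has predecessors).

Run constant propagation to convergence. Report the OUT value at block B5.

Answer: {a: 0, b: ⊤, c: ⊤, d: ⊤, e: ⊤, f: 4}

Trace:
Per-block solution:
  B0:  IN=(all ⊤)  OUT=(all ⊤)
  B1:  IN=(all ⊤)  OUT=(all ⊤)
  B2:  IN=(all ⊤)  OUT=(all ⊤)
  B3:  IN=(all ⊤)  OUT=(all ⊤)
  B4:  IN=(all ⊤)  OUT={f:4; rest ⊤}
  B5:  IN={f:4; rest ⊤}  OUT={a:0, f:4; rest ⊤}
  B6:  IN={a:0, f:4; rest ⊤}  OUT={a:0, f:4; rest ⊤}
  B7:  IN={a:0, f:4; rest ⊤}  OUT={a:0, b:3, d:-2, f:6; rest ⊤}
  B8:  IN={a:0; rest ⊤}  OUT={a:0; rest ⊤}

Merge at B5: IN[B5] = OUT[B4] = {a: ⊤, b: ⊤, c: ⊤, d: ⊤, e: ⊤, f: 4}
Applying B5's transfer function to that IN value gives OUT[B5] (row B5 above).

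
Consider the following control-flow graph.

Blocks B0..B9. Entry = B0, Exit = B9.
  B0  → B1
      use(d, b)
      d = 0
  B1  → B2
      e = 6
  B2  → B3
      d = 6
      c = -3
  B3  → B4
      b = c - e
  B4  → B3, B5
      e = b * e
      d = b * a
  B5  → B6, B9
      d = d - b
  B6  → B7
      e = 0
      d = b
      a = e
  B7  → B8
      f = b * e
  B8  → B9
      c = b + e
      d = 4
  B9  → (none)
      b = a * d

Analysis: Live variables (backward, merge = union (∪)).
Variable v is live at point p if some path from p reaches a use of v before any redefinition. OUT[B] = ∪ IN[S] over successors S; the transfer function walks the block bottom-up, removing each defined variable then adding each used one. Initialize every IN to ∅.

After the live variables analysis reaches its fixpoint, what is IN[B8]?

Fixpoint table:
  B0:  IN={a, b, d}  OUT={a}
  B1:  IN={a}  OUT={a, e}
  B2:  IN={a, e}  OUT={a, c, e}
  B3:  IN={a, c, e}  OUT={a, b, c, e}
  B4:  IN={a, b, c, e}  OUT={a, b, c, d, e}
  B5:  IN={a, b, d}  OUT={a, b, d}
  B6:  IN={b}  OUT={a, b, e}
  B7:  IN={a, b, e}  OUT={a, b, e}
  B8:  IN={a, b, e}  OUT={a, d}
  B9:  IN={a, d}  OUT={}

Merge at B8: OUT[B8] = IN[B9] = {a, d}
Applying B8's transfer function to that OUT value gives IN[B8] (row B8 above).

Answer: {a, b, e}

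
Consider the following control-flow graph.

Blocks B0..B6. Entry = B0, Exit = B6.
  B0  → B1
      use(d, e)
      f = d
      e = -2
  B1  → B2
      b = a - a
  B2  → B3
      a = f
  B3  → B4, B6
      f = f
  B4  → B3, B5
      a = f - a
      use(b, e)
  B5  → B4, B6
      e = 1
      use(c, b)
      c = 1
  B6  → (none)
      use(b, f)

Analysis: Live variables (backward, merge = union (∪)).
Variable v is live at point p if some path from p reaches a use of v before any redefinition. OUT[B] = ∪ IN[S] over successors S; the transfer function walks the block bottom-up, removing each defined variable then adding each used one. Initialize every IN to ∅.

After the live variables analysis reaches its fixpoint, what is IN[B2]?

Fixpoint table:
  B0:   IN={a, c, d, e}   OUT={a, c, e, f}
  B1:   IN={a, c, e, f}   OUT={b, c, e, f}
  B2:   IN={b, c, e, f}   OUT={a, b, c, e, f}
  B3:   IN={a, b, c, e, f}   OUT={a, b, c, e, f}
  B4:   IN={a, b, c, e, f}   OUT={a, b, c, e, f}
  B5:   IN={a, b, c, f}   OUT={a, b, c, e, f}
  B6:   IN={b, f}   OUT={}

Merge at B2: OUT[B2] = IN[B3] = {a, b, c, e, f}
Applying B2's transfer function to that OUT value gives IN[B2] (row B2 above).

Answer: {b, c, e, f}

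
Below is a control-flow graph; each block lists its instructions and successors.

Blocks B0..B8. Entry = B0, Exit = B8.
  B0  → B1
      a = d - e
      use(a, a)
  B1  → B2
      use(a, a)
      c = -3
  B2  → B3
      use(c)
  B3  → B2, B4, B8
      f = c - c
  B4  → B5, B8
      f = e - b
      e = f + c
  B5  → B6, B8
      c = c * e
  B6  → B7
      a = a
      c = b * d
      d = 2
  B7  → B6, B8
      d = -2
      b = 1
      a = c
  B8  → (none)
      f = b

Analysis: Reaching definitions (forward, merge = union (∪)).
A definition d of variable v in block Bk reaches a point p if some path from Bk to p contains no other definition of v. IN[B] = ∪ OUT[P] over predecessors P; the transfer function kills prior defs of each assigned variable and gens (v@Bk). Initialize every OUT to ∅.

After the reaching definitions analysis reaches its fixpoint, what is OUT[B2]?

Fixpoint table:
  B0:   IN={}   OUT={a@B0}
  B1:   IN={a@B0}   OUT={a@B0, c@B1}
  B2:   IN={a@B0, c@B1, f@B3}   OUT={a@B0, c@B1, f@B3}
  B3:   IN={a@B0, c@B1, f@B3}   OUT={a@B0, c@B1, f@B3}
  B4:   IN={a@B0, c@B1, f@B3}   OUT={a@B0, c@B1, e@B4, f@B4}
  B5:   IN={a@B0, c@B1, e@B4, f@B4}   OUT={a@B0, c@B5, e@B4, f@B4}
  B6:   IN={a@B0, a@B7, b@B7, c@B5, c@B6, d@B7, e@B4, f@B4}   OUT={a@B6, b@B7, c@B6, d@B6, e@B4, f@B4}
  B7:   IN={a@B6, b@B7, c@B6, d@B6, e@B4, f@B4}   OUT={a@B7, b@B7, c@B6, d@B7, e@B4, f@B4}
  B8:   IN={a@B0, a@B7, b@B7, c@B1, c@B5, c@B6, d@B7, e@B4, f@B3, f@B4}   OUT={a@B0, a@B7, b@B7, c@B1, c@B5, c@B6, d@B7, e@B4, f@B8}

Merge at B2: IN[B2] = OUT[B1] ⊔ OUT[B3] = {a@B0, c@B1, f@B3}
Applying B2's transfer function to that IN value gives OUT[B2] (row B2 above).

Answer: {a@B0, c@B1, f@B3}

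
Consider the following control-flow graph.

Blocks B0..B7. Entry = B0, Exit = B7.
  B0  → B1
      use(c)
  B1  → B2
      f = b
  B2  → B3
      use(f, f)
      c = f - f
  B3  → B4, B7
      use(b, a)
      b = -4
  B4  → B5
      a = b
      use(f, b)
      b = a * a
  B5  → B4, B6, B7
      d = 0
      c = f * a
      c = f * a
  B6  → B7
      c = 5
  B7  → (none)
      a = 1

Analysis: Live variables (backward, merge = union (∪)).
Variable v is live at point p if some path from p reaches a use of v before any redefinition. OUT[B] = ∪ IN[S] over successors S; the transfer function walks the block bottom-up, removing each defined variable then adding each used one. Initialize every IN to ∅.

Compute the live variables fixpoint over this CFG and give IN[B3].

Fixpoint table:
  B0: | IN={a, b, c} | OUT={a, b}
  B1: | IN={a, b} | OUT={a, b, f}
  B2: | IN={a, b, f} | OUT={a, b, f}
  B3: | IN={a, b, f} | OUT={b, f}
  B4: | IN={b, f} | OUT={a, b, f}
  B5: | IN={a, b, f} | OUT={b, f}
  B6: | IN={} | OUT={}
  B7: | IN={} | OUT={}

Merge at B3: OUT[B3] = IN[B4] ⊔ IN[B7] = {b, f}
Applying B3's transfer function to that OUT value gives IN[B3] (row B3 above).

Answer: {a, b, f}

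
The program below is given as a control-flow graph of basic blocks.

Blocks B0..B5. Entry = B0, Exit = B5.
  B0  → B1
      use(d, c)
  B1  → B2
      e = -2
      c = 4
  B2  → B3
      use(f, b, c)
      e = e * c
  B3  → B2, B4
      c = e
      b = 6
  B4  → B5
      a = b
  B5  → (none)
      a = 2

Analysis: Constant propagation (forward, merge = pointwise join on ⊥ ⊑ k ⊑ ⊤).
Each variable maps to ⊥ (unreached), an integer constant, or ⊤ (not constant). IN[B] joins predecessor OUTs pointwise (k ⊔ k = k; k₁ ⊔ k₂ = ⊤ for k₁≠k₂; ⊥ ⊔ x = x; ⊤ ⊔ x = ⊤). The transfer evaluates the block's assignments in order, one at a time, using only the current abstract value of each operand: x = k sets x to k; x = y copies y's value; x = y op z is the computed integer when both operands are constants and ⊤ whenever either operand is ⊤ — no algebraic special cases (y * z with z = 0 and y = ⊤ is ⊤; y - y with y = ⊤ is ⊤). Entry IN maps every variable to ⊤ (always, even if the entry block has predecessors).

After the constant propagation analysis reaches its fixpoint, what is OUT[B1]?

Answer: {a: ⊤, b: ⊤, c: 4, d: ⊤, e: -2, f: ⊤}

Trace:
Converged values:
  B0:  IN=(all ⊤)  OUT=(all ⊤)
  B1:  IN=(all ⊤)  OUT={c:4, e:-2; rest ⊤}
  B2:  IN=(all ⊤)  OUT=(all ⊤)
  B3:  IN=(all ⊤)  OUT={b:6; rest ⊤}
  B4:  IN={b:6; rest ⊤}  OUT={a:6, b:6; rest ⊤}
  B5:  IN={a:6, b:6; rest ⊤}  OUT={a:2, b:6; rest ⊤}

Merge at B1: IN[B1] = OUT[B0] = {a: ⊤, b: ⊤, c: ⊤, d: ⊤, e: ⊤, f: ⊤}
Applying B1's transfer function to that IN value gives OUT[B1] (row B1 above).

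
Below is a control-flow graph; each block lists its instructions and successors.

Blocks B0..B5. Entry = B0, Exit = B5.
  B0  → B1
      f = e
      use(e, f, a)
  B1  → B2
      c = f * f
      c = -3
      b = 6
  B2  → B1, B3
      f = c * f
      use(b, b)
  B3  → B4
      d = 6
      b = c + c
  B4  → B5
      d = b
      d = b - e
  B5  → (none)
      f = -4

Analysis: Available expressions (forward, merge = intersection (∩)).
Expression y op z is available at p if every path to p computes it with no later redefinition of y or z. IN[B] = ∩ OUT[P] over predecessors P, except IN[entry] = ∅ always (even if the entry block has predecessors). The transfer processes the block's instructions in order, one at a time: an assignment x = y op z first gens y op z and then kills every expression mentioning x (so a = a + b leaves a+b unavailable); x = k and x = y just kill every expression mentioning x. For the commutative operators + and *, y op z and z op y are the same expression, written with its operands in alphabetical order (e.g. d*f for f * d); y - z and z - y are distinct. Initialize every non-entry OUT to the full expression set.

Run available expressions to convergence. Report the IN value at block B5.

Fixpoint table:
  B0:   IN={}   OUT={}
  B1:   IN={}   OUT={f*f}
  B2:   IN={f*f}   OUT={}
  B3:   IN={}   OUT={c+c}
  B4:   IN={c+c}   OUT={b-e, c+c}
  B5:   IN={b-e, c+c}   OUT={b-e, c+c}

Merge at B5: IN[B5] = OUT[B4] = {b-e, c+c}

Answer: {b-e, c+c}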